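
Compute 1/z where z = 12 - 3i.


|z|^2 = 144+9 = 153
1/z = (12 + 3i)/153

1/z = 0.0784 + 0.0196i


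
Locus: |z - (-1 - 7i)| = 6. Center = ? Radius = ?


|z - z0| = r is a circle with center z0 and radius r.
Center = (-1, -7), radius = 6

Circle with center (-1, -7) and radius 6


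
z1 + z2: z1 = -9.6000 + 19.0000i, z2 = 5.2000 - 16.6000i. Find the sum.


Real: -9.6 + 5.2 = -4.4
Imag: 19 - 16.6 = 2.4

-4.4000 + 2.4000i


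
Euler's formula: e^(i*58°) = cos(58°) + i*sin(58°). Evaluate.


cos(58°) = 0.5299
sin(58°) = 0.8480

e^(i*58°) = 0.5299 + 0.8480i


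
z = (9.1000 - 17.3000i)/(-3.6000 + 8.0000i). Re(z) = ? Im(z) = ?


Multiply by conjugate: (9.1000 - 17.3000i)(-3.6000 - 8.0000i) / ((-3.6)^2 + 8^2)
Numerator real = 9.1*(-3.6) - (17.3)*8 = -171.16
Numerator imag = -17.3*(-3.6) - 9.1*8 = -10.52
Denominator = 76.96
Re(z) = -171.16/76.96 = -2.2240
Im(z) = -10.52/76.96 = -0.1367

Re(z) = -2.2240, Im(z) = -0.1367


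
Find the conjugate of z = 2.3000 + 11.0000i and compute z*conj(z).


z_bar = 2.3000 - 11.0000i
z*z_bar = 2.3^2 + 11^2 = 5.29 + 121 = 126.29

z_bar = 2.3000 - 11.0000i, z*z_bar = 126.29


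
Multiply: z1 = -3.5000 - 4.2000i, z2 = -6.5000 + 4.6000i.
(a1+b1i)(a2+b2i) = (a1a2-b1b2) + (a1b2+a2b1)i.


Real = -3.5*(-6.5) - (-4.2)*4.6 = 22.75 - (-19.32) = 42.07
Imag = -3.5*4.6 - (6.5)*(-4.2) = -16.1 + 27.3 = 11.2

42.0700 + 11.2000i


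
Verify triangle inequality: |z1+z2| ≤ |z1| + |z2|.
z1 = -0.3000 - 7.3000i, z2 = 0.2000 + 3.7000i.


|z1| = sqrt((-0.3)^2 + (-7.3)^2) = sqrt(53.38) = 7.3062
|z2| = sqrt(0.2^2 + 3.7^2) = sqrt(13.73) = 3.7054
z1+z2 = -0.1000 - 3.6000i
|z1+z2| = sqrt(12.97) = 3.6014
|z1|+|z2| = 7.3062 + 3.7054 = 11.0116

|z1+z2| = 3.6014 ≤ |z1|+|z2| = 11.0116 (verified)


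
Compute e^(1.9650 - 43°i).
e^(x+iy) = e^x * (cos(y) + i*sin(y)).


e^1.9650 = 7.1349
cos(-43°) = 0.73135
sin(-43°) = -0.682
Real = 7.1349*0.73135 = 5.2181
Imag = 7.1349*(-0.682) = -4.8660

5.2181 - 4.8660i


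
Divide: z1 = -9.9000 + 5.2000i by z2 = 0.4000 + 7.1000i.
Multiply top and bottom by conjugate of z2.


Conjugate of z2 = 0.4000 - 7.1000i
Numerator: (-9.9000 + 5.2000i)(0.4000 - 7.1000i) = 32.9600 + 72.3700i
Denominator: 0.4^2 + 7.1^2 = 50.57
Result = (32.9600 + 72.3700i)/50.57

0.6518 + 1.4311i


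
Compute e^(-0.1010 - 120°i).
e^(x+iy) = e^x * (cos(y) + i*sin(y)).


e^-0.1010 = 0.9039
cos(-120°) = -0.5
sin(-120°) = -0.866
Real = 0.9039*(-0.5) = -0.4520
Imag = 0.9039*(-0.866) = -0.7828

-0.4520 - 0.7828i


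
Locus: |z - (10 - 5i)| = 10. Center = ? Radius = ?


|z - z0| = r is a circle with center z0 and radius r.
Center = (10, -5), radius = 10

Circle with center (10, -5) and radius 10


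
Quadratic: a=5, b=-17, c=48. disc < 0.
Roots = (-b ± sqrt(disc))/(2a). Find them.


disc = (-17)^2 - 4*5*48 = 289 - 960 = -671
sqrt(|disc|) = sqrt(671) = 25.9037
Real part = 17/(2*5) = 1.7000
Imag part = 25.9037/(2*5) = 2.5904

1.7000 ± 2.5904i


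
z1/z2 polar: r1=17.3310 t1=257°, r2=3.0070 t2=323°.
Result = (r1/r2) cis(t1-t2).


r = 17.3310 / 3.0070 = 5.7636
theta = 257° - 323° = -66° = 294° (mod 360)

5.7636 cis(294°)


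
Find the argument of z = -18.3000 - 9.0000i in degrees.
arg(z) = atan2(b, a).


Re = -18.3, Im = -9
arg = atan2(-9, -18.3) = -153.8119 degrees

arg(z) = -153.8119 degrees


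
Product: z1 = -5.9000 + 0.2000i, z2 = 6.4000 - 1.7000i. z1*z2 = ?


Real = -5.9*6.4 - 0.2*(-1.7) = -37.76 - (-0.34) = -37.42
Imag = -5.9*(-1.7) + 6.4*0.2 = 10.03 + 1.28 = 11.31

-37.4200 + 11.3100i


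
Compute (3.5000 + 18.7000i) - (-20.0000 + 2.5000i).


Real: 3.5 + 20 = 23.5
Imag: 18.7 - 2.5 = 16.2

23.5000 + 16.2000i


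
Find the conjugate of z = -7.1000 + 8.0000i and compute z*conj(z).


z_bar = -7.1000 - 8.0000i
z*z_bar = (-7.1)^2 + 8^2 = 50.41 + 64 = 114.41

z_bar = -7.1000 - 8.0000i, z*z_bar = 114.41


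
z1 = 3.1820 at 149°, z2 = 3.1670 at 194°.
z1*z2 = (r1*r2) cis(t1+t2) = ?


r = 3.1820 * 3.1670 = 10.0774
theta = 149° + 194° = 343° = 343° (mod 360)

10.0774 cis(343°)


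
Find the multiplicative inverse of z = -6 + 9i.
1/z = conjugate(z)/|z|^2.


|z|^2 = 36+81 = 117
1/z = (-6 - 9i)/117

1/z = -0.0513 - 0.0769i


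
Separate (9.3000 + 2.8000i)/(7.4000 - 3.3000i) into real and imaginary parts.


Multiply by conjugate: (9.3000 + 2.8000i)(7.4000 + 3.3000i) / (7.4^2 + (-3.3)^2)
Numerator real = 9.3*7.4 + 2.8*(-3.3) = 59.58
Numerator imag = 2.8*7.4 - 9.3*(-3.3) = 51.41
Denominator = 65.65
Re(z) = 59.58/65.65 = 0.9075
Im(z) = 51.41/65.65 = 0.7831

Re(z) = 0.9075, Im(z) = 0.7831


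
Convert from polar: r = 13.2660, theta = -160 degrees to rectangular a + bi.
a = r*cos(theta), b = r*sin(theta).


a = 13.2660*cos(-160°) = 13.2660*(-0.939693) = -12.4660
b = 13.2660*sin(-160°) = 13.2660*(-0.34202) = -4.5372

-12.4660 - 4.5372i


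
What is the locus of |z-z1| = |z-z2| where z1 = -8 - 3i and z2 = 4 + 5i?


Equal distances means the locus is the perpendicular bisector of z1 and z2.
Midpoint = ((-8+4)/2, (-3+5)/2) = (-2.0000, 1.0000)

Perpendicular bisector through (-2.0000, 1.0000)


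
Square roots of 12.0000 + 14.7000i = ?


|z| = sqrt(144+216.09) = 18.9760
sqrt((|z|+a)/2) = sqrt((18.9760+12)/2) = sqrt(15.4880) = 3.9355
sqrt((|z|-a)/2) = sqrt((18.9760-12)/2) = sqrt(3.4880) = 1.8676

±(3.9355 + 1.8676i) i.e. 3.9355 + 1.8676i and -3.9355 - 1.8676i


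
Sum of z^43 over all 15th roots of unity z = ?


The roots are w_k = w^k with w = e^(2*pi*i/15), and (w^k)^43 = (w^43)^k.
So S = 1 + u + u^2 + ... + u^(14) with u = w^43.
43 = 2*15 + 13, so 43 is not a multiple of 15: u = (w^15)^2 * w^13 = w^13 ≠ 1 (w is a primitive 15th root), while u^15 = (w^15)^43 = 1.
Geometric series: S = (1 - u^15)/(1 - u) = (1 - 1)/(1 - u) = 0

S = 0


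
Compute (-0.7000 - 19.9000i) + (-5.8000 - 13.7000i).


Real: -0.7 - 5.8 = -6.5
Imag: -19.9 - 13.7 = -33.6

-6.5000 - 33.6000i


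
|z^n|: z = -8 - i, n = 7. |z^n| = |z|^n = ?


|z| = sqrt(64+1) = sqrt(65) = 8.0623
|z^7| = |z|^7 = (sqrt(65))^7 = 65^3 * sqrt(65) = 274625*sqrt(65)

|z^7| = 274625*sqrt(65) ≈ 2214097.5341


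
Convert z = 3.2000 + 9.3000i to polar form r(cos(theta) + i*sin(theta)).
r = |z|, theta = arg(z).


r = sqrt(10.24+86.49) = sqrt(96.73) = 9.8351
theta = atan2(9.3, 3.2) = 71.0124 degrees

r = 9.8351, theta = 71.0124 degrees


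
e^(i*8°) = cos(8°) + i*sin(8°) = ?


cos(8°) = 0.9903
sin(8°) = 0.1392

e^(i*8°) = 0.9903 + 0.1392i


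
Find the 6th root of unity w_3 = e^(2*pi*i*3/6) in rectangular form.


Angle = 360*3/6 = 180°
a = cos(180°) = -1.0000
b = sin(180°) = 0

-1.0000 + 0i


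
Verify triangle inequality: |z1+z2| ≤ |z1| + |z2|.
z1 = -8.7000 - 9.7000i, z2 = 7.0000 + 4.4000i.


|z1| = sqrt((-8.7)^2 + (-9.7)^2) = sqrt(169.78) = 13.0300
|z2| = sqrt(7^2 + 4.4^2) = sqrt(68.36) = 8.2680
z1+z2 = -1.7000 - 5.3000i
|z1+z2| = sqrt(30.98) = 5.5660
|z1|+|z2| = 13.0300 + 8.2680 = 21.2980

|z1+z2| = 5.5660 ≤ |z1|+|z2| = 21.2980 (verified)


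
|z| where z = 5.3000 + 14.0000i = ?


|z| = sqrt(5.3^2 + 14^2) = sqrt(28.09 + 196) = sqrt(224.09) = 14.9696

|z| = 14.9696


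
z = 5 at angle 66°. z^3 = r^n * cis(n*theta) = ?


r^3 = 5^3 = 125
n*theta = 3*66° = 198° = 198° (mod 360)
a = 125*cos(198°) = -118.8821
b = 125*sin(198°) = -38.6271

125 cis(198°) = -118.8821 - 38.6271i


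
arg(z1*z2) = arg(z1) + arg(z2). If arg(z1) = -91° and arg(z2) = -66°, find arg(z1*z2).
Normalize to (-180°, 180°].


arg(z1*z2) = -91° - 66° = -157°
Normalized to (-180°, 180°]: -157°

-157°


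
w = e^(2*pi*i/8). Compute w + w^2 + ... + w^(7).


With w = e^(2*pi*i/8), all 8 of the 8th roots of unity w^0 = 1, w, ..., w^(7) sum to 0: 1 + w + ... + w^(7) = (1 - w^8)/(1 - w) = 0 since w^8 = 1, w ≠ 1.
Removing the root 1: w + w^2 + ... + w^(7) = 0 - 1 = -1

Sum = -1


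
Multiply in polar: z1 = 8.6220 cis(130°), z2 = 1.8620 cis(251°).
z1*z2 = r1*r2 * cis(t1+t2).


r = 8.6220 * 1.8620 = 16.0542
theta = 130° + 251° = 381° = 21° (mod 360)

16.0542 cis(21°)


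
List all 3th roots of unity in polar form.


The 3th roots of unity are cis(360k/3°) for k=0..2
Angle step = 360/3 = 120°
Primitive root: cis(120°)
Primitive root = -0.5000 + 0.8660i

3 roots at angles: 0°, 120°, 240°


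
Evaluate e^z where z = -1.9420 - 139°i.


e^-1.9420 = 0.1434
cos(-139°) = -0.7547
sin(-139°) = -0.6561
Real = 0.1434*(-0.7547) = -0.1082
Imag = 0.1434*(-0.6561) = -0.0941

-0.1082 - 0.0941i


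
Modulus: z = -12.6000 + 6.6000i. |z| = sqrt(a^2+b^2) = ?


|z| = sqrt((-12.6)^2 + 6.6^2) = sqrt(158.76 + 43.56) = sqrt(202.32) = 14.2239

|z| = 14.2239


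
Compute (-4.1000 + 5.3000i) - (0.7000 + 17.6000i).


Real: -4.1 - 0.7 = -4.8
Imag: 5.3 - 17.6 = -12.3

-4.8000 - 12.3000i


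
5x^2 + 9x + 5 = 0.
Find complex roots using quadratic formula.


disc = 9^2 - 4*5*5 = 81 - 100 = -19
sqrt(|disc|) = sqrt(19) = 4.3589
Real part = -9/(2*5) = -0.9000
Imag part = 4.3589/(2*5) = 0.4359

-0.9000 ± 0.4359i


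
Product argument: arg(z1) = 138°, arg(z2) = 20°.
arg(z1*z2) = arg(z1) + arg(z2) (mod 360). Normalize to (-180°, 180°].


arg(z1*z2) = 138° + 20° = 158°
Normalized to (-180°, 180°]: 158°

158°


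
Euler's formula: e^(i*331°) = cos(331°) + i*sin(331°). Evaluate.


cos(331°) = 0.8746
sin(331°) = -0.4848

e^(i*331°) = 0.8746 - 0.4848i


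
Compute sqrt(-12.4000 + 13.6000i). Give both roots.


|z| = sqrt(153.76+184.96) = 18.4043
sqrt((|z|+a)/2) = sqrt((18.4043+(-12.4))/2) = sqrt(3.0022) = 1.7327
sqrt((|z|-a)/2) = sqrt((18.4043-(-12.4))/2) = sqrt(15.4022) = 3.9246

±(1.7327 + 3.9246i) i.e. 1.7327 + 3.9246i and -1.7327 - 3.9246i


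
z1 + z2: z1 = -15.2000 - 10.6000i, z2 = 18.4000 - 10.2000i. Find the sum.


Real: -15.2 + 18.4 = 3.2
Imag: -10.6 - 10.2 = -20.8

3.2000 - 20.8000i


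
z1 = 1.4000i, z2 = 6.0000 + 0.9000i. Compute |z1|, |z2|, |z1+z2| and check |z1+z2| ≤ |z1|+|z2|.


|z1| = sqrt(0^2 + 1.4^2) = sqrt(1.96) = 1.4000
|z2| = sqrt(6^2 + 0.9^2) = sqrt(36.81) = 6.0671
z1+z2 = 6.0000 + 2.3000i
|z1+z2| = sqrt(41.29) = 6.4257
|z1|+|z2| = 1.4000 + 6.0671 = 7.4671

|z1+z2| = 6.4257 ≤ |z1|+|z2| = 7.4671 (verified)


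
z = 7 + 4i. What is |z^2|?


|z| = sqrt(49+16) = sqrt(65) = 8.0623
|z^2| = |z|^2 = (sqrt(65))^2 = 65

|z^2| = 65


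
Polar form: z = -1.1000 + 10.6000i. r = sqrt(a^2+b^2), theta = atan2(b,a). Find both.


r = sqrt(1.21+112.36) = sqrt(113.57) = 10.6569
theta = atan2(10.6, -1.1) = 95.9246 degrees

r = 10.6569, theta = 95.9246 degrees


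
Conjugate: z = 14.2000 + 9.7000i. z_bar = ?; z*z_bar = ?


z_bar = 14.2000 - 9.7000i
z*z_bar = 14.2^2 + 9.7^2 = 201.64 + 94.09 = 295.73

z_bar = 14.2000 - 9.7000i, z*z_bar = 295.73


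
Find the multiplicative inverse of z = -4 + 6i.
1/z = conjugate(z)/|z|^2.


|z|^2 = 16+36 = 52
1/z = (-4 - 6i)/52

1/z = -0.0769 - 0.1154i


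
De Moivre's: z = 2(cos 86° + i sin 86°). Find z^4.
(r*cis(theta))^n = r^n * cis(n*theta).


r^4 = 2^4 = 16
n*theta = 4*86° = 344° = 344° (mod 360)
a = 16*cos(344°) = 15.3802
b = 16*sin(344°) = -4.4102

16 cis(344°) = 15.3802 - 4.4102i


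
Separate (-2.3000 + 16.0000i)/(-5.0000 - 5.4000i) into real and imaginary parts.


Multiply by conjugate: (-2.3000 + 16.0000i)(-5.0000 + 5.4000i) / ((-5)^2 + (-5.4)^2)
Numerator real = -2.3*(-5) + 16*(-5.4) = -74.9
Numerator imag = 16*(-5) - (-2.3)*(-5.4) = -92.42
Denominator = 54.16
Re(z) = -74.9/54.16 = -1.3829
Im(z) = -92.42/54.16 = -1.7064

Re(z) = -1.3829, Im(z) = -1.7064


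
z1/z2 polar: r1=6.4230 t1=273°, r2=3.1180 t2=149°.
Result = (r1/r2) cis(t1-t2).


r = 6.4230 / 3.1180 = 2.0600
theta = 273° - 149° = 124° = 124° (mod 360)

2.0600 cis(124°)


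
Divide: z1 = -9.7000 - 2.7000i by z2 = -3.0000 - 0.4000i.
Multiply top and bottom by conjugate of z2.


Conjugate of z2 = -3.0000 + 0.4000i
Numerator: (-9.7000 - 2.7000i)(-3.0000 + 0.4000i) = 30.1800 + 4.2200i
Denominator: (-3)^2 + (-0.4)^2 = 9.16
Result = (30.1800 + 4.2200i)/9.16

3.2948 + 0.4607i


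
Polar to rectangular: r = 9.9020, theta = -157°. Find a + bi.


a = 9.9020*cos(-157°) = 9.9020*(-0.9205) = -9.1148
b = 9.9020*sin(-157°) = 9.9020*(-0.39073) = -3.8690

-9.1148 - 3.8690i


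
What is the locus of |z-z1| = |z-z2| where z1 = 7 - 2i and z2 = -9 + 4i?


Equal distances means the locus is the perpendicular bisector of z1 and z2.
Midpoint = ((7+(-9))/2, (-2+4)/2) = (-1.0000, 1.0000)

Perpendicular bisector through (-1.0000, 1.0000)


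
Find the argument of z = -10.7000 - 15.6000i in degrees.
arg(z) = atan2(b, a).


Re = -10.7, Im = -15.6
arg = atan2(-15.6, -10.7) = -124.4461 degrees

arg(z) = -124.4461 degrees


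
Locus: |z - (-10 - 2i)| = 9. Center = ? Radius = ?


|z - z0| = r is a circle with center z0 and radius r.
Center = (-10, -2), radius = 9

Circle with center (-10, -2) and radius 9


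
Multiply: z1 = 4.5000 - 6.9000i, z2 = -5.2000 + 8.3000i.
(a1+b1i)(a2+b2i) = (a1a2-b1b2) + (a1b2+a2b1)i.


Real = 4.5*(-5.2) - (-6.9)*8.3 = -23.4 - (-57.27) = 33.87
Imag = 4.5*8.3 - (5.2)*(-6.9) = 37.35 + 35.88 = 73.23

33.8700 + 73.2300i


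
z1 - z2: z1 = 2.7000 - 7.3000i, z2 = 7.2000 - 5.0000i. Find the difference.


Real: 2.7 - 7.2 = -4.5
Imag: -7.3 + 5 = -2.3

-4.5000 - 2.3000i


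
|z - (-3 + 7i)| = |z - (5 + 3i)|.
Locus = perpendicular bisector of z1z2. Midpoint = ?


Equal distances means the locus is the perpendicular bisector of z1 and z2.
Midpoint = ((-3+5)/2, (7+3)/2) = (1.0000, 5.0000)

Perpendicular bisector through (1.0000, 5.0000)


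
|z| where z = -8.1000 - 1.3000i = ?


|z| = sqrt((-8.1)^2 + (-1.3)^2) = sqrt(65.61 + 1.69) = sqrt(67.3) = 8.2037

|z| = 8.2037


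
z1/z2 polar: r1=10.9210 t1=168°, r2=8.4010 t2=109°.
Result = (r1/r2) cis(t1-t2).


r = 10.9210 / 8.4010 = 1.3000
theta = 168° - 109° = 59° = 59° (mod 360)

1.3000 cis(59°)


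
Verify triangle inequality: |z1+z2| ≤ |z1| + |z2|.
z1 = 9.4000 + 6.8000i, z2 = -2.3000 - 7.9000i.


|z1| = sqrt(9.4^2 + 6.8^2) = sqrt(134.6) = 11.6017
|z2| = sqrt((-2.3)^2 + (-7.9)^2) = sqrt(67.7) = 8.2280
z1+z2 = 7.1000 - 1.1000i
|z1+z2| = sqrt(51.62) = 7.1847
|z1|+|z2| = 11.6017 + 8.2280 = 19.8297

|z1+z2| = 7.1847 ≤ |z1|+|z2| = 19.8297 (verified)


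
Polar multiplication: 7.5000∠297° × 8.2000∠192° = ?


r = 7.5000 * 8.2000 = 61.5000
theta = 297° + 192° = 489° = 129° (mod 360)

61.5000 cis(129°)


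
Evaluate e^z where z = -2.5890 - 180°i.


e^-2.5890 = 0.0751
cos(-180°) = -1
sin(-180°) = 0
Real = 0.0751*(-1) = -0.0751
Imag = 0.0751*0 = 0

-0.0751 + 0i


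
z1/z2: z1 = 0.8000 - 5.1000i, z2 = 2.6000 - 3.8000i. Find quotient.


Conjugate of z2 = 2.6000 + 3.8000i
Numerator: (0.8000 - 5.1000i)(2.6000 + 3.8000i) = 21.4600 - 10.2200i
Denominator: 2.6^2 + (-3.8)^2 = 21.2
Result = (21.4600 - 10.2200i)/21.2

1.0123 - 0.4821i


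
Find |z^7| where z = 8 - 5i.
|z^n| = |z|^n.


|z| = sqrt(64+25) = sqrt(89) = 9.4340
|z^7| = |z|^7 = (sqrt(89))^7 = 89^3 * sqrt(89) = 704969*sqrt(89)

|z^7| = 704969*sqrt(89) ≈ 6650664.2447


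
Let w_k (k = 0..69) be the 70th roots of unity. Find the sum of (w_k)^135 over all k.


The roots are w_k = w^k with w = e^(2*pi*i/70), and (w^k)^135 = (w^135)^k.
So S = 1 + u + u^2 + ... + u^(69) with u = w^135.
135 = 1*70 + 65, so 135 is not a multiple of 70: u = (w^70)^1 * w^65 = w^65 ≠ 1 (w is a primitive 70th root), while u^70 = (w^70)^135 = 1.
Geometric series: S = (1 - u^70)/(1 - u) = (1 - 1)/(1 - u) = 0

S = 0


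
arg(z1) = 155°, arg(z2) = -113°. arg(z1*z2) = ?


arg(z1*z2) = 155° - 113° = 42°
Normalized to (-180°, 180°]: 42°

42°


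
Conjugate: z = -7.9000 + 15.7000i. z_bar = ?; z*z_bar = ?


z_bar = -7.9000 - 15.7000i
z*z_bar = (-7.9)^2 + 15.7^2 = 62.41 + 246.49 = 308.9

z_bar = -7.9000 - 15.7000i, z*z_bar = 308.9


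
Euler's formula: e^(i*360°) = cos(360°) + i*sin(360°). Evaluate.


cos(360°) = 1.0000
sin(360°) = 0

e^(i*360°) = 1.0000 + 0i


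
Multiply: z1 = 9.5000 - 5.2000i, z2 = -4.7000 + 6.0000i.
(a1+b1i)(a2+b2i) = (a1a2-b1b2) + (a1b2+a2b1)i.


Real = 9.5*(-4.7) - (-5.2)*6 = -44.65 - (-31.2) = -13.45
Imag = 9.5*6 - (4.7)*(-5.2) = 57 + 24.44 = 81.44

-13.4500 + 81.4400i


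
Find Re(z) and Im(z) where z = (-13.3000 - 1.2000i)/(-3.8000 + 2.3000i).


Multiply by conjugate: (-13.3000 - 1.2000i)(-3.8000 - 2.3000i) / ((-3.8)^2 + 2.3^2)
Numerator real = -13.3*(-3.8) - (1.2)*2.3 = 47.78
Numerator imag = -1.2*(-3.8) - (-13.3)*2.3 = 35.15
Denominator = 19.73
Re(z) = 47.78/19.73 = 2.4217
Im(z) = 35.15/19.73 = 1.7816

Re(z) = 2.4217, Im(z) = 1.7816


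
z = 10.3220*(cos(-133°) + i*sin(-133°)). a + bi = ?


a = 10.3220*cos(-133°) = 10.3220*(-0.682) = -7.0396
b = 10.3220*sin(-133°) = 10.3220*(-0.73135) = -7.5490

-7.0396 - 7.5490i


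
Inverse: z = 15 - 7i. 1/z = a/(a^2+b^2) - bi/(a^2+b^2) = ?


|z|^2 = 225+49 = 274
1/z = (15 + 7i)/274

1/z = 0.0547 + 0.0255i


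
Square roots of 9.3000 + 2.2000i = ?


|z| = sqrt(86.49+4.84) = 9.5567
sqrt((|z|+a)/2) = sqrt((9.5567+9.3)/2) = sqrt(9.4283) = 3.0706
sqrt((|z|-a)/2) = sqrt((9.5567-9.3)/2) = sqrt(0.1283) = 0.3582

±(3.0706 + 0.3582i) i.e. 3.0706 + 0.3582i and -3.0706 - 0.3582i


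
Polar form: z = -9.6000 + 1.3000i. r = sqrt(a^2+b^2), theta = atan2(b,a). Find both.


r = sqrt(92.16+1.69) = sqrt(93.85) = 9.6876
theta = atan2(1.3, -9.6) = 172.2881 degrees

r = 9.6876, theta = 172.2881 degrees


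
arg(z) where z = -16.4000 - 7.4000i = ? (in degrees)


Re = -16.4, Im = -7.4
arg = atan2(-7.4, -16.4) = -155.7142 degrees

arg(z) = -155.7142 degrees


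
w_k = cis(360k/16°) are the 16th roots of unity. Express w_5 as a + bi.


Angle = 360*5/16 = 112.5°
a = cos(112.5°) = -0.3827
b = sin(112.5°) = 0.9239

-0.3827 + 0.9239i


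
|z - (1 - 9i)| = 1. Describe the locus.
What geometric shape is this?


|z - z0| = r is a circle with center z0 and radius r.
Center = (1, -9), radius = 1

Circle with center (1, -9) and radius 1


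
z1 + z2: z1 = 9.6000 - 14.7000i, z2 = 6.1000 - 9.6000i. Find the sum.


Real: 9.6 + 6.1 = 15.7
Imag: -14.7 - 9.6 = -24.3

15.7000 - 24.3000i


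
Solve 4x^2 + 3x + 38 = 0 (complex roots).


disc = 3^2 - 4*4*38 = 9 - 608 = -599
sqrt(|disc|) = sqrt(599) = 24.4745
Real part = -3/(2*4) = -0.3750
Imag part = 24.4745/(2*4) = 3.0593

-0.3750 ± 3.0593i


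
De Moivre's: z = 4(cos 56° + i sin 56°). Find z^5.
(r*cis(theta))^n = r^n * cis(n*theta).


r^5 = 4^5 = 1024
n*theta = 5*56° = 280° = 280° (mod 360)
a = 1024*cos(280°) = 177.8157
b = 1024*sin(280°) = -1008.4431

1024 cis(280°) = 177.8157 - 1008.4431i


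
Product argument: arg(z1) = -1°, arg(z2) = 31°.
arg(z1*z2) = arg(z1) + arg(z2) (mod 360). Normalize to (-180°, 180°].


arg(z1*z2) = -1° + 31° = 30°
Normalized to (-180°, 180°]: 30°

30°


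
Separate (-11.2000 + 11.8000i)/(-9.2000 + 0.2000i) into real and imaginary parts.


Multiply by conjugate: (-11.2000 + 11.8000i)(-9.2000 - 0.2000i) / ((-9.2)^2 + 0.2^2)
Numerator real = -11.2*(-9.2) + 11.8*0.2 = 105.4
Numerator imag = 11.8*(-9.2) - (-11.2)*0.2 = -106.32
Denominator = 84.68
Re(z) = 105.4/84.68 = 1.2447
Im(z) = -106.32/84.68 = -1.2556

Re(z) = 1.2447, Im(z) = -1.2556


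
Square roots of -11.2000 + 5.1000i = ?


|z| = sqrt(125.44+26.01) = 12.3065
sqrt((|z|+a)/2) = sqrt((12.3065+(-11.2))/2) = sqrt(0.5533) = 0.7438
sqrt((|z|-a)/2) = sqrt((12.3065-(-11.2))/2) = sqrt(11.7533) = 3.4283

±(0.7438 + 3.4283i) i.e. 0.7438 + 3.4283i and -0.7438 - 3.4283i


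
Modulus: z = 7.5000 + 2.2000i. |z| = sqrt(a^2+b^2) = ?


|z| = sqrt(7.5^2 + 2.2^2) = sqrt(56.25 + 4.84) = sqrt(61.09) = 7.8160

|z| = 7.8160


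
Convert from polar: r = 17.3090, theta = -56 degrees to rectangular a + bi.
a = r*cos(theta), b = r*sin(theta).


a = 17.3090*cos(-56°) = 17.3090*0.559193 = 9.6791
b = 17.3090*sin(-56°) = 17.3090*(-0.829038) = -14.3498

9.6791 - 14.3498i


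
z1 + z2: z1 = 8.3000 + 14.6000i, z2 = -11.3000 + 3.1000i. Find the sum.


Real: 8.3 - 11.3 = -3
Imag: 14.6 + 3.1 = 17.7

-3.0000 + 17.7000i


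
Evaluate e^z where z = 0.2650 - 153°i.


e^0.2650 = 1.30343
cos(-153°) = -0.891
sin(-153°) = -0.45399
Real = 1.30343*(-0.891) = -1.1614
Imag = 1.30343*(-0.45399) = -0.5917

-1.1614 - 0.5917i


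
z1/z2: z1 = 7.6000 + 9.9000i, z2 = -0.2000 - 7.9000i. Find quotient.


Conjugate of z2 = -0.2000 + 7.9000i
Numerator: (7.6000 + 9.9000i)(-0.2000 + 7.9000i) = -79.7300 + 58.0600i
Denominator: (-0.2)^2 + (-7.9)^2 = 62.45
Result = (-79.7300 + 58.0600i)/62.45

-1.2767 + 0.9297i


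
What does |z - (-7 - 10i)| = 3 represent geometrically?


|z - z0| = r is a circle with center z0 and radius r.
Center = (-7, -10), radius = 3

Circle with center (-7, -10) and radius 3


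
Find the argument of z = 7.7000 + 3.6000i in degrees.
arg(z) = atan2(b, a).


Re = 7.7, Im = 3.6
arg = atan2(3.6, 7.7) = 25.0576 degrees

arg(z) = 25.0576 degrees


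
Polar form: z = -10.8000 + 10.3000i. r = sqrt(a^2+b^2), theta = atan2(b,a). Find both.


r = sqrt(116.64+106.09) = sqrt(222.73) = 14.9241
theta = atan2(10.3, -10.8) = 136.3575 degrees

r = 14.9241, theta = 136.3575 degrees


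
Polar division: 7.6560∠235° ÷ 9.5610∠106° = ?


r = 7.6560 / 9.5610 = 0.8008
theta = 235° - 106° = 129° = 129° (mod 360)

0.8008 cis(129°)


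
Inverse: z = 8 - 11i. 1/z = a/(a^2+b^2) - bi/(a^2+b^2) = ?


|z|^2 = 64+121 = 185
1/z = (8 + 11i)/185

1/z = 0.0432 + 0.0595i


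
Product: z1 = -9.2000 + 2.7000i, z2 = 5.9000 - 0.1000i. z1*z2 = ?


Real = -9.2*5.9 - 2.7*(-0.1) = -54.28 - (-0.27) = -54.01
Imag = -9.2*(-0.1) + 5.9*2.7 = 0.92 + 15.93 = 16.85

-54.0100 + 16.8500i


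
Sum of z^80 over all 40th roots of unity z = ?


The roots are w_k = w^k with w = e^(2*pi*i/40), and (w^k)^80 = (w^80)^k.
So S = 1 + u + u^2 + ... + u^(39) with u = w^80.
80 = 2*40 + 0, so 80 is a multiple of 40 and u = (w^40)^2 = 1.
Every one of the 40 terms equals 1: S = 40

S = 40


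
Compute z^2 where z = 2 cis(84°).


r^2 = 2^2 = 4
n*theta = 2*84° = 168° = 168° (mod 360)
a = 4*cos(168°) = -3.9126
b = 4*sin(168°) = 0.8316

4 cis(168°) = -3.9126 + 0.8316i


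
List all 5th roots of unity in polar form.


The 5th roots of unity are cis(360k/5°) for k=0..4
Angle step = 360/5 = 72°
Primitive root: cis(72°)
Primitive root = 0.3090 + 0.9511i

5 roots at angles: 0°, 72°, 144°, 216°, 288°


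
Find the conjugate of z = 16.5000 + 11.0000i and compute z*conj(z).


z_bar = 16.5000 - 11.0000i
z*z_bar = 16.5^2 + 11^2 = 272.25 + 121 = 393.25

z_bar = 16.5000 - 11.0000i, z*z_bar = 393.25


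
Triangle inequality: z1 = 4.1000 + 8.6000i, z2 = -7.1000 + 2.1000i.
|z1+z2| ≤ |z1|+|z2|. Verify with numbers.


|z1| = sqrt(4.1^2 + 8.6^2) = sqrt(90.77) = 9.5273
|z2| = sqrt((-7.1)^2 + 2.1^2) = sqrt(54.82) = 7.4041
z1+z2 = -3.0000 + 10.7000i
|z1+z2| = sqrt(123.49) = 11.1126
|z1|+|z2| = 9.5273 + 7.4041 = 16.9314

|z1+z2| = 11.1126 ≤ |z1|+|z2| = 16.9314 (verified)


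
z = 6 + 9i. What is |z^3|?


|z| = sqrt(36+81) = sqrt(117) = 10.8167
|z^3| = |z|^3 = (sqrt(117))^3 = 117*sqrt(117)

|z^3| = 117*sqrt(117) ≈ 1265.5485


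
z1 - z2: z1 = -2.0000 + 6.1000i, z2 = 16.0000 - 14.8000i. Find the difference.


Real: -2 - 16 = -18
Imag: 6.1 + 14.8 = 20.9

-18.0000 + 20.9000i


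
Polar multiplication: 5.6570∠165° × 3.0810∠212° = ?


r = 5.6570 * 3.0810 = 17.4292
theta = 165° + 212° = 377° = 17° (mod 360)

17.4292 cis(17°)


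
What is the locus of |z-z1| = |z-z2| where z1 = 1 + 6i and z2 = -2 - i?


Equal distances means the locus is the perpendicular bisector of z1 and z2.
Midpoint = ((1+(-2))/2, (6+(-1))/2) = (-0.5000, 2.5000)

Perpendicular bisector through (-0.5000, 2.5000)


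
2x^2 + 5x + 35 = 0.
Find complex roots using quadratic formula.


disc = 5^2 - 4*2*35 = 25 - 280 = -255
sqrt(|disc|) = sqrt(255) = 15.9687
Real part = -5/(2*2) = -1.2500
Imag part = 15.9687/(2*2) = 3.9922

-1.2500 ± 3.9922i


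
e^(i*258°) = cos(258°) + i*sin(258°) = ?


cos(258°) = -0.2079
sin(258°) = -0.9781

e^(i*258°) = -0.2079 - 0.9781i


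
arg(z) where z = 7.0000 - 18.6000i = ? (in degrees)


Re = 7, Im = -18.6
arg = atan2(-18.6, 7) = -69.3765 degrees

arg(z) = -69.3765 degrees


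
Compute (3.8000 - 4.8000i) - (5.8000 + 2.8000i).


Real: 3.8 - 5.8 = -2
Imag: -4.8 - 2.8 = -7.6

-2.0000 - 7.6000i


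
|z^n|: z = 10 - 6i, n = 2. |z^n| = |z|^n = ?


|z| = sqrt(100+36) = sqrt(136) = 11.6619
|z^2| = |z|^2 = (sqrt(136))^2 = 136

|z^2| = 136


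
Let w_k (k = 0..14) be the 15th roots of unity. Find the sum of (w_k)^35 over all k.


The roots are w_k = w^k with w = e^(2*pi*i/15), and (w^k)^35 = (w^35)^k.
So S = 1 + u + u^2 + ... + u^(14) with u = w^35.
35 = 2*15 + 5, so 35 is not a multiple of 15: u = (w^15)^2 * w^5 = w^5 ≠ 1 (w is a primitive 15th root), while u^15 = (w^15)^35 = 1.
Geometric series: S = (1 - u^15)/(1 - u) = (1 - 1)/(1 - u) = 0

S = 0


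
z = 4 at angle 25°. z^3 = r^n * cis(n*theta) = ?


r^3 = 4^3 = 64
n*theta = 3*25° = 75° = 75° (mod 360)
a = 64*cos(75°) = 16.5644
b = 64*sin(75°) = 61.8193

64 cis(75°) = 16.5644 + 61.8193i


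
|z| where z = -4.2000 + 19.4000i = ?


|z| = sqrt((-4.2)^2 + 19.4^2) = sqrt(17.64 + 376.36) = sqrt(394) = 19.8494

|z| = 19.8494


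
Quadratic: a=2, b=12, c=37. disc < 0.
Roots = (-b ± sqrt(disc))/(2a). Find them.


disc = 12^2 - 4*2*37 = 144 - 296 = -152
sqrt(|disc|) = sqrt(152) = 12.3288
Real part = -12/(2*2) = -3.0000
Imag part = 12.3288/(2*2) = 3.0822

-3.0000 ± 3.0822i


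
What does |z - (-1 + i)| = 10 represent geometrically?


|z - z0| = r is a circle with center z0 and radius r.
Center = (-1, 1), radius = 10

Circle with center (-1, 1) and radius 10


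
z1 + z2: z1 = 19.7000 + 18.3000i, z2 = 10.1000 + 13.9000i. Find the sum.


Real: 19.7 + 10.1 = 29.8
Imag: 18.3 + 13.9 = 32.2

29.8000 + 32.2000i


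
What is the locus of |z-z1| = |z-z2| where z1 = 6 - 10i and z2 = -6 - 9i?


Equal distances means the locus is the perpendicular bisector of z1 and z2.
Midpoint = ((6+(-6))/2, (-10+(-9))/2) = (0, -9.5000)

Perpendicular bisector through (0, -9.5000)


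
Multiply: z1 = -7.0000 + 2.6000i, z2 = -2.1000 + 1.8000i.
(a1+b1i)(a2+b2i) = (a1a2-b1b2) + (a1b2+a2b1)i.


Real = -7*(-2.1) - 2.6*1.8 = 14.7 - 4.68 = 10.02
Imag = -7*1.8 - (2.1)*2.6 = -12.6 - (5.46) = -18.06

10.0200 - 18.0600i


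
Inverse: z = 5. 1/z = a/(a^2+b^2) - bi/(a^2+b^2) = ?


|z|^2 = 25+0 = 25
1/z = (5 - 0i)/25

1/z = 0.2000 + 0i


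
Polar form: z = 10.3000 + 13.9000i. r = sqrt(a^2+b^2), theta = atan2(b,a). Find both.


r = sqrt(106.09+193.21) = sqrt(299.3) = 17.3003
theta = atan2(13.9, 10.3) = 53.4613 degrees

r = 17.3003, theta = 53.4613 degrees


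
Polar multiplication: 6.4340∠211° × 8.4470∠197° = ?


r = 6.4340 * 8.4470 = 54.3480
theta = 211° + 197° = 408° = 48° (mod 360)

54.3480 cis(48°)


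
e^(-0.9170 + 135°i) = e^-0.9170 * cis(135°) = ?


e^-0.9170 = 0.3997
cos(135°) = -0.7071
sin(135°) = 0.7071
Real = 0.3997*(-0.7071) = -0.2826
Imag = 0.3997*0.7071 = 0.2826

-0.2826 + 0.2826i


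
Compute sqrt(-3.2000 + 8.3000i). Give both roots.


|z| = sqrt(10.24+68.89) = 8.8955
sqrt((|z|+a)/2) = sqrt((8.8955+(-3.2))/2) = sqrt(2.8478) = 1.6875
sqrt((|z|-a)/2) = sqrt((8.8955-(-3.2))/2) = sqrt(6.0478) = 2.4592

±(1.6875 + 2.4592i) i.e. 1.6875 + 2.4592i and -1.6875 - 2.4592i


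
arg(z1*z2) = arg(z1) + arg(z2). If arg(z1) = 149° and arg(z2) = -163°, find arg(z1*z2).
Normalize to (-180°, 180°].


arg(z1*z2) = 149° - 163° = -14°
Normalized to (-180°, 180°]: -14°

-14°


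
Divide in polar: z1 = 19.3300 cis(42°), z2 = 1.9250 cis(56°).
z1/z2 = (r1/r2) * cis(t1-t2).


r = 19.3300 / 1.9250 = 10.0416
theta = 42° - 56° = -14° = 346° (mod 360)

10.0416 cis(346°)


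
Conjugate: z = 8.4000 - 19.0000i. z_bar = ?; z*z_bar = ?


z_bar = 8.4000 + 19.0000i
z*z_bar = 8.4^2 + (-19)^2 = 70.56 + 361 = 431.56

z_bar = 8.4000 + 19.0000i, z*z_bar = 431.56


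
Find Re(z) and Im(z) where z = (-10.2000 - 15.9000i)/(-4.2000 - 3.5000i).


Multiply by conjugate: (-10.2000 - 15.9000i)(-4.2000 + 3.5000i) / ((-4.2)^2 + (-3.5)^2)
Numerator real = -10.2*(-4.2) - (15.9)*(-3.5) = 98.49
Numerator imag = -15.9*(-4.2) - (-10.2)*(-3.5) = 31.08
Denominator = 29.89
Re(z) = 98.49/29.89 = 3.2951
Im(z) = 31.08/29.89 = 1.0398

Re(z) = 3.2951, Im(z) = 1.0398


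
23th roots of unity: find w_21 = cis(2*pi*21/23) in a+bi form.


Angle = 360*21/23 = 328.6957°
a = cos(328.6957°) = 0.8544
b = sin(328.6957°) = -0.5196

0.8544 - 0.5196i


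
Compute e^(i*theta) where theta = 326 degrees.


cos(326°) = 0.8290
sin(326°) = -0.5592

e^(i*326°) = 0.8290 - 0.5592i


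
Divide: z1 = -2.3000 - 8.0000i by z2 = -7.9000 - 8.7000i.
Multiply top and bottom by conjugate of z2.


Conjugate of z2 = -7.9000 + 8.7000i
Numerator: (-2.3000 - 8.0000i)(-7.9000 + 8.7000i) = 87.7700 + 43.1900i
Denominator: (-7.9)^2 + (-8.7)^2 = 138.1
Result = (87.7700 + 43.1900i)/138.1

0.6356 + 0.3127i


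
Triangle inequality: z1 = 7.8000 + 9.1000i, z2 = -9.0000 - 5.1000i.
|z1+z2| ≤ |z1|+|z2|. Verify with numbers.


|z1| = sqrt(7.8^2 + 9.1^2) = sqrt(143.65) = 11.9854
|z2| = sqrt((-9)^2 + (-5.1)^2) = sqrt(107.01) = 10.3446
z1+z2 = -1.2000 + 4.0000i
|z1+z2| = sqrt(17.44) = 4.1761
|z1|+|z2| = 11.9854 + 10.3446 = 22.3300

|z1+z2| = 4.1761 ≤ |z1|+|z2| = 22.3300 (verified)


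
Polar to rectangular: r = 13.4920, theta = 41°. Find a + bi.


a = 13.4920*cos(41°) = 13.4920*0.75471 = 10.1825
b = 13.4920*sin(41°) = 13.4920*0.656059 = 8.8515

10.1825 + 8.8515i


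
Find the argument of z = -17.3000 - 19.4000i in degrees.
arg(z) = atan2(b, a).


Re = -17.3, Im = -19.4
arg = atan2(-19.4, -17.3) = -131.7251 degrees

arg(z) = -131.7251 degrees


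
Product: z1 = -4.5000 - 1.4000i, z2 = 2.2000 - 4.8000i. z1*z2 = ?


Real = -4.5*2.2 - (-1.4)*(-4.8) = -9.9 - 6.72 = -16.62
Imag = -4.5*(-4.8) + 2.2*(-1.4) = 21.6 - (3.08) = 18.52

-16.6200 + 18.5200i


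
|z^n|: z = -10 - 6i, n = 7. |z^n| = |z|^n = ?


|z| = sqrt(100+36) = sqrt(136) = 11.6619
|z^7| = |z|^7 = (sqrt(136))^7 = 136^3 * sqrt(136) = 2515456*sqrt(136)

|z^7| = 2515456*sqrt(136) ≈ 29335005.8592


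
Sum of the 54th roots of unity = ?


The sum of all 54th roots of unity is 0.
Geometric series: (1 - w^54)/(1 - w) = (1-1)/(1-w) = 0 since w^54 = 1, w ≠ 1.
Alternatively: coefficient of z^53 in z^54 - 1 is 0.

0


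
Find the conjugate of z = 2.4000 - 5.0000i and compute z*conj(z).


z_bar = 2.4000 + 5.0000i
z*z_bar = 2.4^2 + (-5)^2 = 5.76 + 25 = 30.76

z_bar = 2.4000 + 5.0000i, z*z_bar = 30.76


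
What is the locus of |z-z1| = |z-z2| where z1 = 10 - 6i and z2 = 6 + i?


Equal distances means the locus is the perpendicular bisector of z1 and z2.
Midpoint = ((10+6)/2, (-6+1)/2) = (8.0000, -2.5000)

Perpendicular bisector through (8.0000, -2.5000)


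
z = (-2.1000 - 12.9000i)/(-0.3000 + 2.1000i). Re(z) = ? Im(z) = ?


Multiply by conjugate: (-2.1000 - 12.9000i)(-0.3000 - 2.1000i) / ((-0.3)^2 + 2.1^2)
Numerator real = -2.1*(-0.3) - (12.9)*2.1 = -26.46
Numerator imag = -12.9*(-0.3) - (-2.1)*2.1 = 8.28
Denominator = 4.5
Re(z) = -26.46/4.5 = -5.8800
Im(z) = 8.28/4.5 = 1.8400

Re(z) = -5.8800, Im(z) = 1.8400


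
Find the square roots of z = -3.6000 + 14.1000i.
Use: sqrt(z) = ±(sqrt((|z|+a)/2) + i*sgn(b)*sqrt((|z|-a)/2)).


|z| = sqrt(12.96+198.81) = 14.5523
sqrt((|z|+a)/2) = sqrt((14.5523+(-3.6))/2) = sqrt(5.4762) = 2.3401
sqrt((|z|-a)/2) = sqrt((14.5523-(-3.6))/2) = sqrt(9.0762) = 3.0127

±(2.3401 + 3.0127i) i.e. 2.3401 + 3.0127i and -2.3401 - 3.0127i


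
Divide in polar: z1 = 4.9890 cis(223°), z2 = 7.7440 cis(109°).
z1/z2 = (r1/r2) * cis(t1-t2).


r = 4.9890 / 7.7440 = 0.6442
theta = 223° - 109° = 114° = 114° (mod 360)

0.6442 cis(114°)


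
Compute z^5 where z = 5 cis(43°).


r^5 = 5^5 = 3125
n*theta = 5*43° = 215° = 215° (mod 360)
a = 3125*cos(215°) = -2559.8501
b = 3125*sin(215°) = -1792.4264

3125 cis(215°) = -2559.8501 - 1792.4264i


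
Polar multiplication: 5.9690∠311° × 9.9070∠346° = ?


r = 5.9690 * 9.9070 = 59.1349
theta = 311° + 346° = 657° = 297° (mod 360)

59.1349 cis(297°)


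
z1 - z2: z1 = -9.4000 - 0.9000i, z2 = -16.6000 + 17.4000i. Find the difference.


Real: -9.4 + 16.6 = 7.2
Imag: -0.9 - 17.4 = -18.3

7.2000 - 18.3000i


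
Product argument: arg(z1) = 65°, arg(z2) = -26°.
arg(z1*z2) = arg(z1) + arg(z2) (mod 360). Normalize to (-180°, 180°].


arg(z1*z2) = 65° - 26° = 39°
Normalized to (-180°, 180°]: 39°

39°


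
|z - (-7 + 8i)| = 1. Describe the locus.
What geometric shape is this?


|z - z0| = r is a circle with center z0 and radius r.
Center = (-7, 8), radius = 1

Circle with center (-7, 8) and radius 1


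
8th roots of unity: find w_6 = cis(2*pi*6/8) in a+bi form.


Angle = 360*6/8 = 270°
a = cos(270°) = 0
b = sin(270°) = -1.0000

0 - 1.0000i


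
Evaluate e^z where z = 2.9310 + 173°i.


e^2.9310 = 18.74637
cos(173°) = -0.992546
sin(173°) = 0.12187
Real = 18.74637*(-0.992546) = -18.6066
Imag = 18.74637*0.12187 = 2.2846

-18.6066 + 2.2846i


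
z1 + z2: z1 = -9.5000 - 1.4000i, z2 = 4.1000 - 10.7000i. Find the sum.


Real: -9.5 + 4.1 = -5.4
Imag: -1.4 - 10.7 = -12.1

-5.4000 - 12.1000i


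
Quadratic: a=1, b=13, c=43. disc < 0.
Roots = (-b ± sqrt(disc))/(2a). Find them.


disc = 13^2 - 4*1*43 = 169 - 172 = -3
sqrt(|disc|) = sqrt(3) = 1.7321
Real part = -13/(2*1) = -6.5000
Imag part = 1.7321/(2*1) = 0.8660

-6.5000 ± 0.8660i


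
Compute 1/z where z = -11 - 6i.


|z|^2 = 121+36 = 157
1/z = (-11 + 6i)/157

1/z = -0.0701 + 0.0382i


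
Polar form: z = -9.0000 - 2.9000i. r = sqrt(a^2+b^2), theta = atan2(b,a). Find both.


r = sqrt(81+8.41) = sqrt(89.41) = 9.4557
theta = atan2(-2.9, -9) = -162.1399 degrees

r = 9.4557, theta = -162.1399 degrees


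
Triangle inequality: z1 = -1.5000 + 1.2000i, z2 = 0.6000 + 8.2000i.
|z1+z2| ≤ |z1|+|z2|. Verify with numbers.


|z1| = sqrt((-1.5)^2 + 1.2^2) = sqrt(3.69) = 1.9209
|z2| = sqrt(0.6^2 + 8.2^2) = sqrt(67.6) = 8.2219
z1+z2 = -0.9000 + 9.4000i
|z1+z2| = sqrt(89.17) = 9.4430
|z1|+|z2| = 1.9209 + 8.2219 = 10.1428

|z1+z2| = 9.4430 ≤ |z1|+|z2| = 10.1428 (verified)


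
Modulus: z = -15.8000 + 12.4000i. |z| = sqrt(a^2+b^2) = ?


|z| = sqrt((-15.8)^2 + 12.4^2) = sqrt(249.64 + 153.76) = sqrt(403.4) = 20.0848

|z| = 20.0848


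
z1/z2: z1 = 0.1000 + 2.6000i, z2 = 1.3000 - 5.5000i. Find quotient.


Conjugate of z2 = 1.3000 + 5.5000i
Numerator: (0.1000 + 2.6000i)(1.3000 + 5.5000i) = -14.1700 + 3.9300i
Denominator: 1.3^2 + (-5.5)^2 = 31.94
Result = (-14.1700 + 3.9300i)/31.94

-0.4436 + 0.1230i


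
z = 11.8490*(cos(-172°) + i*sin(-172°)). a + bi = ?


a = 11.8490*cos(-172°) = 11.8490*(-0.99027) = -11.7337
b = 11.8490*sin(-172°) = 11.8490*(-0.139173) = -1.6491

-11.7337 - 1.6491i


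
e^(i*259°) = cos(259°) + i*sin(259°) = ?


cos(259°) = -0.1908
sin(259°) = -0.9816

e^(i*259°) = -0.1908 - 0.9816i


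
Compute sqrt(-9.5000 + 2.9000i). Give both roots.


|z| = sqrt(90.25+8.41) = 9.9328
sqrt((|z|+a)/2) = sqrt((9.9328+(-9.5))/2) = sqrt(0.2164) = 0.4652
sqrt((|z|-a)/2) = sqrt((9.9328-(-9.5))/2) = sqrt(9.7164) = 3.1171

±(0.4652 + 3.1171i) i.e. 0.4652 + 3.1171i and -0.4652 - 3.1171i


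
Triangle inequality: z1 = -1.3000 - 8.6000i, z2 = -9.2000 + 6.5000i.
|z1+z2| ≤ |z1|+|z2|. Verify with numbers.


|z1| = sqrt((-1.3)^2 + (-8.6)^2) = sqrt(75.65) = 8.6977
|z2| = sqrt((-9.2)^2 + 6.5^2) = sqrt(126.89) = 11.2645
z1+z2 = -10.5000 - 2.1000i
|z1+z2| = sqrt(114.66) = 10.7079
|z1|+|z2| = 8.6977 + 11.2645 = 19.9622

|z1+z2| = 10.7079 ≤ |z1|+|z2| = 19.9622 (verified)


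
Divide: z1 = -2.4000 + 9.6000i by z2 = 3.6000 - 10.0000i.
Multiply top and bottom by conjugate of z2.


Conjugate of z2 = 3.6000 + 10.0000i
Numerator: (-2.4000 + 9.6000i)(3.6000 + 10.0000i) = -104.6400 + 10.5600i
Denominator: 3.6^2 + (-10)^2 = 112.96
Result = (-104.6400 + 10.5600i)/112.96

-0.9263 + 0.0935i


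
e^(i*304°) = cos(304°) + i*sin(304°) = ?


cos(304°) = 0.5592
sin(304°) = -0.8290

e^(i*304°) = 0.5592 - 0.8290i


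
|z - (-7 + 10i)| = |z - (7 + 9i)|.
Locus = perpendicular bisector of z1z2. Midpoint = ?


Equal distances means the locus is the perpendicular bisector of z1 and z2.
Midpoint = ((-7+7)/2, (10+9)/2) = (0, 9.5000)

Perpendicular bisector through (0, 9.5000)


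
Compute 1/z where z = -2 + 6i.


|z|^2 = 4+36 = 40
1/z = (-2 - 6i)/40

1/z = -0.0500 - 0.1500i


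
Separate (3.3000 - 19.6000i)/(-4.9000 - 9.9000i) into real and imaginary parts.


Multiply by conjugate: (3.3000 - 19.6000i)(-4.9000 + 9.9000i) / ((-4.9)^2 + (-9.9)^2)
Numerator real = 3.3*(-4.9) - (19.6)*(-9.9) = 177.87
Numerator imag = -19.6*(-4.9) - 3.3*(-9.9) = 128.71
Denominator = 122.02
Re(z) = 177.87/122.02 = 1.4577
Im(z) = 128.71/122.02 = 1.0548

Re(z) = 1.4577, Im(z) = 1.0548


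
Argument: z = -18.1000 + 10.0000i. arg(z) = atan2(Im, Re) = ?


Re = -18.1, Im = 10
arg = atan2(10, -18.1) = 151.0800 degrees

arg(z) = 151.0800 degrees


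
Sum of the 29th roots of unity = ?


The sum of all 29th roots of unity is 0.
Geometric series: (1 - w^29)/(1 - w) = (1-1)/(1-w) = 0 since w^29 = 1, w ≠ 1.
Alternatively: coefficient of z^28 in z^29 - 1 is 0.

0


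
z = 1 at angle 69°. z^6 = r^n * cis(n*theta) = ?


r^6 = 1^6 = 1
n*theta = 6*69° = 414° = 54° (mod 360)
a = 1*cos(54°) = 0.5878
b = 1*sin(54°) = 0.8090

1 cis(54°) = 0.5878 + 0.8090i


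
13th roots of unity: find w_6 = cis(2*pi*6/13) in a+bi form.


Angle = 360*6/13 = 166.1538°
a = cos(166.1538°) = -0.9709
b = sin(166.1538°) = 0.2393

-0.9709 + 0.2393i


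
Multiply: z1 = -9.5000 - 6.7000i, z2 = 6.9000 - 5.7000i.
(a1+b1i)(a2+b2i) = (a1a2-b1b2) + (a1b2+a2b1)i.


Real = -9.5*6.9 - (-6.7)*(-5.7) = -65.55 - 38.19 = -103.74
Imag = -9.5*(-5.7) + 6.9*(-6.7) = 54.15 - (46.23) = 7.92

-103.7400 + 7.9200i


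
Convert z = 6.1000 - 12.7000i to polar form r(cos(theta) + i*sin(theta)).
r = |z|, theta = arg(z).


r = sqrt(37.21+161.29) = sqrt(198.5) = 14.0890
theta = atan2(-12.7, 6.1) = -64.3443 degrees

r = 14.0890, theta = -64.3443 degrees


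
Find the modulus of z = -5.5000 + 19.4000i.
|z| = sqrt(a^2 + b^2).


|z| = sqrt((-5.5)^2 + 19.4^2) = sqrt(30.25 + 376.36) = sqrt(406.61) = 20.1646

|z| = 20.1646


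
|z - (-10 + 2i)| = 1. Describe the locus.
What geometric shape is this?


|z - z0| = r is a circle with center z0 and radius r.
Center = (-10, 2), radius = 1

Circle with center (-10, 2) and radius 1


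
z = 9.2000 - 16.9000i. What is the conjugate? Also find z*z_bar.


z_bar = 9.2000 + 16.9000i
z*z_bar = 9.2^2 + (-16.9)^2 = 84.64 + 285.61 = 370.25

z_bar = 9.2000 + 16.9000i, z*z_bar = 370.25


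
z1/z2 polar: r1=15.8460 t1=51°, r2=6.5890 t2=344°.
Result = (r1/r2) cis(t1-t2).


r = 15.8460 / 6.5890 = 2.4049
theta = 51° - 344° = -293° = 67° (mod 360)

2.4049 cis(67°)


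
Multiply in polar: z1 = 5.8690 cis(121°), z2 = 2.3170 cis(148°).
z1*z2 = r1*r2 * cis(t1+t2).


r = 5.8690 * 2.3170 = 13.5985
theta = 121° + 148° = 269° = 269° (mod 360)

13.5985 cis(269°)


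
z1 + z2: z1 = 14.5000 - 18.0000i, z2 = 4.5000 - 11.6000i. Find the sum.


Real: 14.5 + 4.5 = 19
Imag: -18 - 11.6 = -29.6

19.0000 - 29.6000i


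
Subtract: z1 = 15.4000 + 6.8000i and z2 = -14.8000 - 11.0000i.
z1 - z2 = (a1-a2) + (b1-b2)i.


Real: 15.4 + 14.8 = 30.2
Imag: 6.8 + 11 = 17.8

30.2000 + 17.8000i


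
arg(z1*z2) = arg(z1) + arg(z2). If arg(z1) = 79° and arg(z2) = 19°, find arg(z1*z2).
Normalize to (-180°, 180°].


arg(z1*z2) = 79° + 19° = 98°
Normalized to (-180°, 180°]: 98°

98°
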